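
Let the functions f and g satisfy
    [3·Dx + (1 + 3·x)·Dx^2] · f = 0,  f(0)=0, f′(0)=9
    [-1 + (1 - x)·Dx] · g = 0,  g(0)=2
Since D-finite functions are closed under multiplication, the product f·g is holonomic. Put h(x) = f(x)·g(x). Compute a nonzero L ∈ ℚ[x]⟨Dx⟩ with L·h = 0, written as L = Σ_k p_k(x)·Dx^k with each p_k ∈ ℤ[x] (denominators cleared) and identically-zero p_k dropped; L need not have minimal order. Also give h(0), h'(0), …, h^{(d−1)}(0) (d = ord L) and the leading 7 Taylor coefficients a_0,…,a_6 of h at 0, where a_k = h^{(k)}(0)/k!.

f: a_k = 0, 9, -27/2, 27, -243/4, 729/5, -729/2, …
g: a_k = 2, 2, 2, 2, 2, 2, 2, …
h₀=f·g: eliminate ⇒ L₀, order ≤ 2·1.
L = 3 + (-1 + 9·x)·Dx + (-1 - 2·x + 3·x^2)·Dx^2  (order 2).
h: a_k = 0, 18, -9, 45, -153/2, 2151/10, -5139/10, …
ICs: h(0) = 0, h′(0) = 18.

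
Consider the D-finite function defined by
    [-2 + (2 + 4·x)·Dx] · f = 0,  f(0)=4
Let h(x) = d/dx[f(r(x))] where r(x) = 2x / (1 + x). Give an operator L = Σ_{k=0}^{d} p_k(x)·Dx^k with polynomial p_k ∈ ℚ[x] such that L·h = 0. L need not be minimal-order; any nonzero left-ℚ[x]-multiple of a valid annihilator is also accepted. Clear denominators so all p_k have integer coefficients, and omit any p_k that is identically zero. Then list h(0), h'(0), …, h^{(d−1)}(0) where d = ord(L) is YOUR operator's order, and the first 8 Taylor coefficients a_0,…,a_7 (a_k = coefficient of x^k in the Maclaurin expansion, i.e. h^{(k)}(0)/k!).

f: a_k = 4, 4, -2, 2, -5/2, 7/2, -21/4, 33/4, …
f∘r: x↦r, Dx↦Dx/r' in L_f ⇒ L₀.
h₀' ⇒ L via d/dx closure of L₀.
L = (-4 - 10·x) + (-1 - 6·x - 5·x^2)·Dx  (order 1).
h: a_k = 8, -32, 120, -480, 2040, -9024, 40936, -188800, …
ICs: h(0) = 8.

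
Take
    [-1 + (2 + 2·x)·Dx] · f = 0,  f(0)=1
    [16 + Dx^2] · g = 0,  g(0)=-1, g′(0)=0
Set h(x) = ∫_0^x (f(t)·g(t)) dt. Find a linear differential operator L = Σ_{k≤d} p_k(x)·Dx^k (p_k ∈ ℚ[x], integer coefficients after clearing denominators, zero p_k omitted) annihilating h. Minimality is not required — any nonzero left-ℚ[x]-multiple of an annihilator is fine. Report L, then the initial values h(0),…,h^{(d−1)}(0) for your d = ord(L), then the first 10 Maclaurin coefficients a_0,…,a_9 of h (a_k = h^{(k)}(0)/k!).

L = (67 + 128·x + 64·x^2)·Dx + (-4 - 4·x)·Dx^2 + (4 + 8·x + 4·x^2)·Dx^3  (order 3).
h: a_k = 0, -1, -1/4, 65/24, 63/64, -893/384, -3733/4608, 310129/322560, 219379/737280, -21374753/92897280, …
ICs: h(0) = 0, h′(0) = -1, h′′(0) = -1/2.

f: a_k = 1, 1/2, -1/8, 1/16, -5/128, 7/256, -21/1024, 33/2048, -429/32768, 715/65536, …
g: a_k = -1, 0, 8, 0, -32/3, 0, 256/45, 0, -512/315, 0, …
Product ⇒ symmetric product L₀, ord ≤ 2.
h=∫₀ˣh₀: take L = L₀·Dx.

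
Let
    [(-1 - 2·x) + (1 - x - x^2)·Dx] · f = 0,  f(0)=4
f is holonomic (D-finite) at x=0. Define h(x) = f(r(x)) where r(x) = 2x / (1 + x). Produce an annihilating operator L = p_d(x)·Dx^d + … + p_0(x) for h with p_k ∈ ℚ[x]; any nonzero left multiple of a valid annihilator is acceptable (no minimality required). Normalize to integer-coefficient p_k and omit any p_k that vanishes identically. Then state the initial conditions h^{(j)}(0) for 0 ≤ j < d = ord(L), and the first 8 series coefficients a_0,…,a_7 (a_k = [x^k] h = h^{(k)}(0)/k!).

L = (2 + 10·x) + (-1 - x + 5·x^2 + 5·x^3)·Dx  (order 1).
h: a_k = 4, 8, 24, 40, 120, 200, 600, 1000, …
ICs: h(0) = 4.

f: a_k = 4, 4, 8, 12, 20, 32, 52, 84, …
Substitute x→r, Dx→(1/r')Dx; clear ⇒ L₀.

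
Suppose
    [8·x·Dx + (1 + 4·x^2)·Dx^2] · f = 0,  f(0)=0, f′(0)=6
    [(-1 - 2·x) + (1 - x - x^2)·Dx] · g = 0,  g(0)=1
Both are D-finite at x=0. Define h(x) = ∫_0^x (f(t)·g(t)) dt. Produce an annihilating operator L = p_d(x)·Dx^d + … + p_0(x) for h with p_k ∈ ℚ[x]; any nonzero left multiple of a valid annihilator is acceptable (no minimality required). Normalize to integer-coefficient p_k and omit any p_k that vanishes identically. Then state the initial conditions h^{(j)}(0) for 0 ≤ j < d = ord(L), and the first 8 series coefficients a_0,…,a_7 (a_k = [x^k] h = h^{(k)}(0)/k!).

f: a_k = 0, 6, 0, -8, 0, 96/5, 0, -384/7, …
g: a_k = 1, 1, 2, 3, 5, 8, 13, 21, …
Product ⇒ symmetric product L₀, ord ≤ 2.
Integrate: L := L₀·Dx.
L = (2 + 8·x + 24·x^2)·Dx + (2 - 4·x + 16·x^2 + 24·x^3)·Dx^2 + (-1 + x - 3·x^2 + 4·x^3 + 4·x^4)·Dx^3  (order 3).
h: a_k = 0, 0, 3, 2, 1, 2, 83/15, 216/35, …
ICs: h(0) = 0, h′(0) = 0, h′′(0) = 6.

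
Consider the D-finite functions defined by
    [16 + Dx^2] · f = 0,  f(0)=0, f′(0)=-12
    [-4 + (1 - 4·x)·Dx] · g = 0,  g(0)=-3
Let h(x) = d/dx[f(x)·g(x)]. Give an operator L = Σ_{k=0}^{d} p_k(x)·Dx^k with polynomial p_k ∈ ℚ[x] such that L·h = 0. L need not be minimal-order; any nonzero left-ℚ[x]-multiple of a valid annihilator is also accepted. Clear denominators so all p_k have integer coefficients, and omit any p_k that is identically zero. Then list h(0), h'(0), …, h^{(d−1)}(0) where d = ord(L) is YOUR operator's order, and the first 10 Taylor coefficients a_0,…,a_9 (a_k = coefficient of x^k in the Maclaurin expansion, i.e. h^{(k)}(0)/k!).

L = (-16 - 128·x + 256·x^2) + (-8 + 32·x)·Dx + (1 - 8·x + 16·x^2)·Dx^2  (order 2).
h: a_k = 36, 288, 1440, 7680, 38784, 930816/5, 4342784/5, 138969088/35, 625362944/35, 5002903552/63, …
ICs: h(0) = 36, h′(0) = 288.

f: a_k = 0, -12, 0, 32, 0, -128/5, 0, 1024/105, 0, -2048/945, …
g: a_k = -3, -12, -48, -192, -768, -3072, -12288, -49152, -196608, -786432, …
Sym-product of L_f,L_g gives L₀ (≤ ord 2).
h₀' ⇒ L via d/dx closure of L₀.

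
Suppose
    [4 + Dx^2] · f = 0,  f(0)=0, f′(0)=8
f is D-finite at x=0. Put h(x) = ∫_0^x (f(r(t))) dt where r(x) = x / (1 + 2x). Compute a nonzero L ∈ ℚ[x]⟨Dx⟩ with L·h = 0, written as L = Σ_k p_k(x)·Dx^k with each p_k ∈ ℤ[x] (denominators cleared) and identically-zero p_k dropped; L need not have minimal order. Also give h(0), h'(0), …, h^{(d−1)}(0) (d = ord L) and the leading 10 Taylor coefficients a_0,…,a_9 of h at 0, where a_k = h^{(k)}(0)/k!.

f: a_k = 0, 8, 0, -16/3, 0, 16/15, 0, -32/315, 0, 16/2835, …
Change of var in L_f (x↦r) gives L₀.
h=∫h₀ ⇒ L = L₀·Dx.
L = 4·Dx + (4 + 24·x + 48·x^2 + 32·x^3)·Dx^2 + (1 + 8·x + 24·x^2 + 32·x^3 + 16·x^4)·Dx^3  (order 3).
h: a_k = 0, 0, 4, -16/3, 20/3, -32/5, 8/45, 160/7, -27724/315, 101824/405, …
ICs: h(0) = 0, h′(0) = 0, h′′(0) = 8.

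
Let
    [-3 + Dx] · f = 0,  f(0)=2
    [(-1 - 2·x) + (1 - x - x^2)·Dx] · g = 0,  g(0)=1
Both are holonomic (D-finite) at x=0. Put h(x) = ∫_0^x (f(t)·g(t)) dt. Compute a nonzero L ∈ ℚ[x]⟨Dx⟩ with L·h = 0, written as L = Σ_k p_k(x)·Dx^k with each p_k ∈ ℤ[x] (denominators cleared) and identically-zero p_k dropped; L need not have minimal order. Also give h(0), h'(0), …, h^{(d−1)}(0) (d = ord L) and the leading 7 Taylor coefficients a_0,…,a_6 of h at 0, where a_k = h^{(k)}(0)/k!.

f: a_k = 2, 6, 9, 9, 27/4, 81/20, 81/40, …
g: a_k = 1, 1, 2, 3, 5, 8, 13, …
Sym-product of L_f,L_g gives L₀ (≤ ord 1).
Integrate: L := L₀·Dx.
L = (4 - x - 3·x^2)·Dx + (-1 + x + x^2)·Dx^2  (order 2).
h: a_k = 0, 2, 4, 19/3, 9, 247/20, 509/30, …
ICs: h(0) = 0, h′(0) = 2.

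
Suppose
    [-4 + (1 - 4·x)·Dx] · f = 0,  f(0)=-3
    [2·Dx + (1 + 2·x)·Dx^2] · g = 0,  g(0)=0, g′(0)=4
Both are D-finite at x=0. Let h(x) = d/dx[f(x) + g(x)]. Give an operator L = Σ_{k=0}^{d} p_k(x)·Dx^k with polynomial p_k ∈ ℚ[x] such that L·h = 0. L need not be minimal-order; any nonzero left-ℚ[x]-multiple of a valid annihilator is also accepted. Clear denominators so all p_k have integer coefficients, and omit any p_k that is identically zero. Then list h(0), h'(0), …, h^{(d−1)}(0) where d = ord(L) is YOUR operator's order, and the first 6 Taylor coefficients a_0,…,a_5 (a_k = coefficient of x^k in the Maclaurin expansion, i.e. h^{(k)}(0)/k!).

L = (128 + 64·x) + (44 + 224·x + 128·x^2)·Dx + (-5 + 6·x + 48·x^2 + 32·x^3)·Dx^2  (order 2).
h: a_k = -8, -104, -560, -3104, -15296, -73856, …
ICs: h(0) = -8, h′(0) = -104.

f: a_k = -3, -12, -48, -192, -768, -3072, …
g: a_k = 0, 4, -4, 16/3, -8, 64/5, …
f+g: L₀ = lclm(L_f,L_g), ord ≤ 1+2.
h=h₀': d/dx-closure on L₀ ⇒ L.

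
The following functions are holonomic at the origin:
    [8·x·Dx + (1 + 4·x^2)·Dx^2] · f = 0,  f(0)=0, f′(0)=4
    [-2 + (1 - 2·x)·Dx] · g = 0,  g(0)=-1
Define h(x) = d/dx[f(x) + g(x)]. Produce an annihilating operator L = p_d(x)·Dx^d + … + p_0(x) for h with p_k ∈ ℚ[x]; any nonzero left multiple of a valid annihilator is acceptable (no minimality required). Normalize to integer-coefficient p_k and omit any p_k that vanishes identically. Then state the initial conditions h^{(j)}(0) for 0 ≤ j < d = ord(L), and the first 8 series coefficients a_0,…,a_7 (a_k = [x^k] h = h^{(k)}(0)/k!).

L = (8 - 64·x - 96·x^2) + (-8 + 8·x - 32·x^2 - 96·x^3)·Dx + (1 - 16·x^4)·Dx^2  (order 2).
h: a_k = 2, -8, -40, -64, -96, -384, -1152, -2048, …
ICs: h(0) = 2, h′(0) = -8.

f: a_k = 0, 4, 0, -16/3, 0, 64/5, 0, -256/7, …
g: a_k = -1, -2, -4, -8, -16, -32, -64, -128, …
f+g: L₀ = lclm(L_f,L_g), ord ≤ 2+1.
Derive L from L₀ (diff closure).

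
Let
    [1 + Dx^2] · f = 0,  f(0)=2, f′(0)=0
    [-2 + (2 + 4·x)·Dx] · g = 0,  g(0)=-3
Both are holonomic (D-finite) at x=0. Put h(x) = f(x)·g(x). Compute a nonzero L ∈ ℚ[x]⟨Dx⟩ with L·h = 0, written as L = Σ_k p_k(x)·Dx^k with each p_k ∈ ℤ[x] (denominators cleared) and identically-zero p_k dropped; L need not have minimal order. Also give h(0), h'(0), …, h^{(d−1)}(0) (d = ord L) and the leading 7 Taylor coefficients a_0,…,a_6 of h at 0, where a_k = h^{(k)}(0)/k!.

L = (4 + 4·x + 4·x^2) + (-2 - 4·x)·Dx + (1 + 4·x + 4·x^2)·Dx^2  (order 2).
h: a_k = -6, -6, 6, 0, 2, -4, 92/15, …
ICs: h(0) = -6, h′(0) = -6.

f: a_k = 2, 0, -1, 0, 1/12, 0, -1/360, …
g: a_k = -3, -3, 3/2, -3/2, 15/8, -21/8, 63/16, …
Product ⇒ symmetric product L₀, ord ≤ 2.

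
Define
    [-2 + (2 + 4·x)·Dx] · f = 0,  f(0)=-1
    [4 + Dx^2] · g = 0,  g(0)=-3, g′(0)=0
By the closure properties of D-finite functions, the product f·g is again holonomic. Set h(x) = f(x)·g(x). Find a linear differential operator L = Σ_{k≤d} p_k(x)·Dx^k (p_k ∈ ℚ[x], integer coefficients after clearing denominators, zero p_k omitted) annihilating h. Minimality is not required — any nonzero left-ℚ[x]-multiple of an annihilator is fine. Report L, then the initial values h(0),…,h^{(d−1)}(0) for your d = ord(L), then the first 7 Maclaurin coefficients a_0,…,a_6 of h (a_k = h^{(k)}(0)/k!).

f: a_k = -1, -1, 1/2, -1/2, 5/8, -7/8, 21/16, …
g: a_k = -3, 0, 6, 0, -2, 0, 4/15, …
Product ⇒ symmetric product L₀, ord ≤ 2.
L = (7 + 16·x + 16·x^2) + (-2 - 4·x)·Dx + (1 + 4·x + 4·x^2)·Dx^2  (order 2).
h: a_k = 3, 3, -15/2, -9/2, 25/8, 13/8, -349/240, …
ICs: h(0) = 3, h′(0) = 3.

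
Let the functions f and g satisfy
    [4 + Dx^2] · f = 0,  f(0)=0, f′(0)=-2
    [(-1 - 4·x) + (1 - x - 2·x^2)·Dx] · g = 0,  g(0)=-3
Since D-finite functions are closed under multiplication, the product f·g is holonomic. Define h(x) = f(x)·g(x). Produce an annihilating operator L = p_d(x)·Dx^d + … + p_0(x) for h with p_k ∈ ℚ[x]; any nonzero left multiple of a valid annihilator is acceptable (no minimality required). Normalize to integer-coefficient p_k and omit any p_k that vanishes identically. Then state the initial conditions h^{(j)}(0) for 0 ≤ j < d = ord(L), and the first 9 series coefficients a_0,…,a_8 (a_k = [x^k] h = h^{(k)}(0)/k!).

L = (4·x + 8·x^2) + (2 + 8·x)·Dx + (-1 + x + 2·x^2)·Dx^2  (order 2).
h: a_k = 0, 6, 6, 14, 26, 274/5, 534/5, 22714/105, 45142/105, …
ICs: h(0) = 0, h′(0) = 6.

f: a_k = 0, -2, 0, 4/3, 0, -4/15, 0, 8/315, 0, …
g: a_k = -3, -3, -9, -15, -33, -63, -129, -255, -513, …
Product ⇒ symmetric product L₀, ord ≤ 2.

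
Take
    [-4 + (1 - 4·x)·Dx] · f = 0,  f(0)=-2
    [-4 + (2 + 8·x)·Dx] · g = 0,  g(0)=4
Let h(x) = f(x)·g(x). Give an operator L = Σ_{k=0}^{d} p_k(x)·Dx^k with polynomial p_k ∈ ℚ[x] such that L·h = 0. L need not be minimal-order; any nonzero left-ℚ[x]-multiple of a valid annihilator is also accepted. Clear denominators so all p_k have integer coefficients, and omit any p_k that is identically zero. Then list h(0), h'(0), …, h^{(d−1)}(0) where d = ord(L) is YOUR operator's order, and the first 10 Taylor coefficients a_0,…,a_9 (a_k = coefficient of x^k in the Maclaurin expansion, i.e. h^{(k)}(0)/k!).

L = (6 + 8·x) + (-1 + 16·x^2)·Dx  (order 1).
h: a_k = -8, -48, -176, -736, -2864, -11680, -46048, -186304, -738352, -2976288, …
ICs: h(0) = -8.

f: a_k = -2, -8, -32, -128, -512, -2048, -8192, -32768, -131072, -524288, …
g: a_k = 4, 8, -8, 16, -40, 112, -336, 1056, -3432, 11440, …
L₀ := L_f ⊗_s L_g (sym. prod.), ord ≤ 1.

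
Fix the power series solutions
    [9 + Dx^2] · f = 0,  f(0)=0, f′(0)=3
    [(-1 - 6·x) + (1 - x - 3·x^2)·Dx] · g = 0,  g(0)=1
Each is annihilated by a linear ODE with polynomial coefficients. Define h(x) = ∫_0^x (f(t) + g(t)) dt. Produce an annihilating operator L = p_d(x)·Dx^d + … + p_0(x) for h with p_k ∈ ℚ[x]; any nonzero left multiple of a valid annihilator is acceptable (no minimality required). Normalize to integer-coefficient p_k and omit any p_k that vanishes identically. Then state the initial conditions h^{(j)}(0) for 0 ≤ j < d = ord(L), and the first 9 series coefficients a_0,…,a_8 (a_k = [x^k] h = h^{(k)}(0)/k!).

f: a_k = 0, 3, 0, -9/2, 0, 81/40, 0, -243/560, 0, …
g: a_k = 1, 1, 4, 7, 19, 40, 97, 217, 508, …
L₀ := lclm(L_f,L_g); ord L₀ ≤ 2+1.
h=∫h₀ ⇒ L = L₀·Dx.
L = (-459 - 2916·x - 1539·x^2 - 3888·x^3 - 3645·x^4 - 4374·x^5)·Dx + (153 - 153·x - 378·x^2 + 405·x^3 - 2187·x^5 - 2187·x^6)·Dx^2 + (-51 - 324·x - 171·x^2 - 432·x^3 - 405·x^4 - 486·x^5)·Dx^3 + (17 - 17·x - 42·x^2 + 45·x^3 - 243·x^5 - 243·x^6)·Dx^4  (order 4).
h: a_k = 0, 1, 2, 4/3, 5/8, 19/5, 1681/240, 97/7, 121277/4480, …
ICs: h(0) = 0, h′(0) = 1, h′′(0) = 4, h′′′(0) = 8.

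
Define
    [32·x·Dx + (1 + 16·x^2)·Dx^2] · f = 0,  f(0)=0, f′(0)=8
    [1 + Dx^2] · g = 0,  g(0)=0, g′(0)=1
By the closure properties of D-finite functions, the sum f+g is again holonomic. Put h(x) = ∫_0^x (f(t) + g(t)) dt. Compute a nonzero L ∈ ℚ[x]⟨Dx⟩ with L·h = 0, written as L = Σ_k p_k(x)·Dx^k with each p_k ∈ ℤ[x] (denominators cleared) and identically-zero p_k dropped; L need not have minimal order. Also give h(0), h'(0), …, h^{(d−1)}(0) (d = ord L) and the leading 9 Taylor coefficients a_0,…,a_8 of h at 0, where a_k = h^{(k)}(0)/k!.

f: a_k = 0, 8, 0, -128/3, 0, 2048/5, 0, -32768/7, 0, …
g: a_k = 0, 1, 0, -1/6, 0, 1/120, 0, -1/5040, 0, …
Sum ⇒ L₀ = lclm(L_f,L_g) in ℚ(x)⟨Dx⟩.
Integrate: L := L₀·Dx.
L = (-6112·x + 99328·x^3 + 8192·x^5)·Dx^2 + (-31 + 1072·x^2 + 25344·x^4 + 4096·x^6)·Dx^3 + (-6112·x + 99328·x^3 + 8192·x^5)·Dx^4 + (-31 + 1072·x^2 + 25344·x^4 + 4096·x^6)·Dx^5  (order 5).
h: a_k = 0, 0, 9/2, 0, -257/24, 0, 49153/720, 0, -3370423/5760, …
ICs: h(0) = 0, h′(0) = 0, h′′(0) = 9, h′′′(0) = 0, h′′′′(0) = -257.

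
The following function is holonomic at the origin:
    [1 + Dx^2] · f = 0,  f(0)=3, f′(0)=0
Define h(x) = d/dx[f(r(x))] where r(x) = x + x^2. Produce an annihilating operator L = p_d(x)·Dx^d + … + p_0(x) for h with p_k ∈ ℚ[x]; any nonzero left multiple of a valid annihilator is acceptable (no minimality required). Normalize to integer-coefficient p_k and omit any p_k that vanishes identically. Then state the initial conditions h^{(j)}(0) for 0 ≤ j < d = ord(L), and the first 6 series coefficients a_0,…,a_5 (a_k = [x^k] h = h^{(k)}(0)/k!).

f: a_k = 3, 0, -3/2, 0, 1/8, 0, …
L₀ from L_f via x↦r, Dx↦r'^{-1}Dx.
h=h₀': d/dx-closure on L₀ ⇒ L.
L = (13 + 8·x + 24·x^2 + 32·x^3 + 16·x^4) + (-6 - 12·x)·Dx + (1 + 4·x + 4·x^2)·Dx^2  (order 2).
h: a_k = 0, -3, -9, -11/2, 5/2, 179/40, …
ICs: h(0) = 0, h′(0) = -3.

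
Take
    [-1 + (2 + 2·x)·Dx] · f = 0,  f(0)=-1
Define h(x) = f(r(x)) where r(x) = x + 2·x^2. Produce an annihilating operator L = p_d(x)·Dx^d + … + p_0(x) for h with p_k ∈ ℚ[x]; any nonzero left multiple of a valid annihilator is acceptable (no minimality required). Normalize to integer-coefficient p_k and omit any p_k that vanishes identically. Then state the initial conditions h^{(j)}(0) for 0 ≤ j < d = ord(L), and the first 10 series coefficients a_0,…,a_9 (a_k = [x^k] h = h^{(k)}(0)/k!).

f: a_k = -1, -1/2, 1/8, -1/16, 5/128, -7/256, 21/1024, -33/2048, 429/32768, -715/65536, …
Change of var in L_f (x↦r) gives L₀.
L = (-1 - 4·x) + (2 + 2·x + 4·x^2)·Dx  (order 1).
h: a_k = -1, -1/2, -7/8, 7/16, 21/128, -119/256, 189/1024, 791/2048, -17843/32768, -4011/65536, …
ICs: h(0) = -1.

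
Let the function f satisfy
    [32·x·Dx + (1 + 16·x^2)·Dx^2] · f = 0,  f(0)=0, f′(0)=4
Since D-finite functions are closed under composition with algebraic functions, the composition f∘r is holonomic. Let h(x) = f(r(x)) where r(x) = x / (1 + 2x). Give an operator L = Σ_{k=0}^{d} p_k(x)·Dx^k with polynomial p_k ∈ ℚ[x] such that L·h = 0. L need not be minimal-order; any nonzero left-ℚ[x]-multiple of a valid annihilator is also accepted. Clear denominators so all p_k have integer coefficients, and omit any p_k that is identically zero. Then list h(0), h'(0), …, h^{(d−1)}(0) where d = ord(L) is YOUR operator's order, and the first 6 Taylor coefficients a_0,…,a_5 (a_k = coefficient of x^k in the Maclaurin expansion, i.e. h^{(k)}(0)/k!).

L = (4 + 40·x)·Dx + (1 + 4·x + 20·x^2)·Dx^2  (order 2).
h: a_k = 0, 4, -8, -16/3, 96, -1216/5, …
ICs: h(0) = 0, h′(0) = 4.

f: a_k = 0, 4, 0, -64/3, 0, 1024/5, …
Substitute x→r, Dx→(1/r')Dx; clear ⇒ L₀.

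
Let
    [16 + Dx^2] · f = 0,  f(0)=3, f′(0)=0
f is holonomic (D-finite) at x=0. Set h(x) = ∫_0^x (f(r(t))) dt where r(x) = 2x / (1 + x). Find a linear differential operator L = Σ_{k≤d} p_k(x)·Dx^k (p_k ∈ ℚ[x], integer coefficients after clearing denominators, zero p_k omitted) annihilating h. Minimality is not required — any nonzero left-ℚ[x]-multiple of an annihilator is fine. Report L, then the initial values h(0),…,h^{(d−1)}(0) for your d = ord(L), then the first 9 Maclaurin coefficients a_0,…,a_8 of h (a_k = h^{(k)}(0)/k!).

L = 64·Dx + (2 + 6·x + 6·x^2 + 2·x^3)·Dx^2 + (1 + 4·x + 6·x^2 + 4·x^3 + x^4)·Dx^3  (order 3).
h: a_k = 0, 3, 0, -32, 48, 224/5, -832/3, 53216/105, -1944/5, …
ICs: h(0) = 0, h′(0) = 3, h′′(0) = 0.

f: a_k = 3, 0, -24, 0, 32, 0, -256/15, 0, 512/105, …
h₀=f(r): pull back L_f along r ⇒ L₀.
h=∫₀ˣh₀: take L = L₀·Dx.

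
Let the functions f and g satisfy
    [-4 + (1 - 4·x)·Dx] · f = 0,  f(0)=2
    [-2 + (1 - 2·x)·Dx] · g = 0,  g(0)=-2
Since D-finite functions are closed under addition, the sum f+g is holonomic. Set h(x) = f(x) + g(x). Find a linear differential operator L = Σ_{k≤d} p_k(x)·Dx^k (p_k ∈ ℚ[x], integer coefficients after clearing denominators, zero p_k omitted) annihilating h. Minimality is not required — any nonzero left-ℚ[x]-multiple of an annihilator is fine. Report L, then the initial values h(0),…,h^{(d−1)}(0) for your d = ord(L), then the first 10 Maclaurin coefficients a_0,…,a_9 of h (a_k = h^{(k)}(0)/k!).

L = -16 + (12 - 32·x)·Dx + (-1 + 6·x - 8·x^2)·Dx^2  (order 2).
h: a_k = 0, 4, 24, 112, 480, 1984, 8064, 32512, 130560, 523264, …
ICs: h(0) = 0, h′(0) = 4.

f: a_k = 2, 8, 32, 128, 512, 2048, 8192, 32768, 131072, 524288, …
g: a_k = -2, -4, -8, -16, -32, -64, -128, -256, -512, -1024, …
h₀=f+g: left-lcm gives L₀, ord ≤ 2.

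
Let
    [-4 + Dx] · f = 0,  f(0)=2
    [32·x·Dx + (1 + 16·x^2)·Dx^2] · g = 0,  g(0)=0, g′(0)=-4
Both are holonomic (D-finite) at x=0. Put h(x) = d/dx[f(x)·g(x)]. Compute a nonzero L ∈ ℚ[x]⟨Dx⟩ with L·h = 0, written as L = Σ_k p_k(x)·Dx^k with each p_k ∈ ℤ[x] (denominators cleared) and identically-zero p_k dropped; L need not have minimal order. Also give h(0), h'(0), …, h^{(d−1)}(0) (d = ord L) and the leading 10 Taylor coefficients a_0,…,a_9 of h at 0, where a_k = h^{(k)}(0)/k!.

L = (16 + 320·x - 768·x^2 + 1024·x^3) + (-96·x + 256·x^2 - 512·x^3)·Dx + (-1 + 4·x - 16·x^2 + 64·x^3)·Dx^2  (order 2).
h: a_k = -8, -64, -64, 1024/3, -768, -22528/3, 63488/5, 7405568/63, -4714496/21, -5285773312/2835, …
ICs: h(0) = -8, h′(0) = -64.

f: a_k = 2, 8, 16, 64/3, 64/3, 256/15, 512/45, 2048/315, 1024/315, 4096/2835, …
g: a_k = 0, -4, 0, 64/3, 0, -1024/5, 0, 16384/7, 0, -262144/9, …
L₀ := L_f ⊗_s L_g (sym. prod.), ord ≤ 2.
Differentiate: ansatz ord ≤ ord L₀ ⇒ L.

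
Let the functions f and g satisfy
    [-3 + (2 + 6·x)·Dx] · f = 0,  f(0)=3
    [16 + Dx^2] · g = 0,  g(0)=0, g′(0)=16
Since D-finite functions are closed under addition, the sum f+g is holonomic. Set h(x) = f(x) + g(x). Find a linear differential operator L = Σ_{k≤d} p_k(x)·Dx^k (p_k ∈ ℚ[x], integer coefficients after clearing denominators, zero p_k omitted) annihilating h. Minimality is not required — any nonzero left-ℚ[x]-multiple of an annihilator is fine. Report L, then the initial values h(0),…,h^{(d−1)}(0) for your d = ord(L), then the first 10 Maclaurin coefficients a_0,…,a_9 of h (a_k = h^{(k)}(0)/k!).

L = (-4368 - 18432·x - 27648·x^2) + (1760 + 17568·x + 55296·x^2 + 55296·x^3)·Dx + (-273 - 1152·x - 1728·x^2)·Dx^2 + (110 + 1098·x + 3456·x^2 + 3456·x^3)·Dx^3  (order 3).
h: a_k = 3, 41/2, -27/8, -1805/48, -1215/128, 207617/3840, -45927/1024, 59812987/645120, -8444007/32768, 120230670137/185794560, …
ICs: h(0) = 3, h′(0) = 41/2, h′′(0) = -27/4.

f: a_k = 3, 9/2, -27/8, 81/16, -1215/128, 5103/256, -45927/1024, 216513/2048, -8444007/32768, 42220035/65536, …
g: a_k = 0, 16, 0, -128/3, 0, 512/15, 0, -4096/315, 0, 8192/2835, …
h₀=f+g: left-lcm gives L₀, ord ≤ 3.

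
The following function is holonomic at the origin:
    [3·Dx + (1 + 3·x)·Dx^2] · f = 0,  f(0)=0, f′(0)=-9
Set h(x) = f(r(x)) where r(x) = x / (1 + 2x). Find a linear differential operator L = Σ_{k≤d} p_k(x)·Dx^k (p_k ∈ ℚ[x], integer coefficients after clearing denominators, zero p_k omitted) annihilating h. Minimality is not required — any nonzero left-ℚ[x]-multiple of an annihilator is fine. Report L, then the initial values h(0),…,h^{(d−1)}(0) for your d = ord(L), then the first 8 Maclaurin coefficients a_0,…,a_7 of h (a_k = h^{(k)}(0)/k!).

f: a_k = 0, -9, 27/2, -27, 243/4, -729/5, 729/2, -6561/7, …
h₀=f(r): pull back L_f along r ⇒ L₀.
L = (7 + 20·x)·Dx + (1 + 7·x + 10·x^2)·Dx^2  (order 2).
h: a_k = 0, -9, 63/2, -117, 1827/4, -9279/5, 15561/2, -233991/7, …
ICs: h(0) = 0, h′(0) = -9.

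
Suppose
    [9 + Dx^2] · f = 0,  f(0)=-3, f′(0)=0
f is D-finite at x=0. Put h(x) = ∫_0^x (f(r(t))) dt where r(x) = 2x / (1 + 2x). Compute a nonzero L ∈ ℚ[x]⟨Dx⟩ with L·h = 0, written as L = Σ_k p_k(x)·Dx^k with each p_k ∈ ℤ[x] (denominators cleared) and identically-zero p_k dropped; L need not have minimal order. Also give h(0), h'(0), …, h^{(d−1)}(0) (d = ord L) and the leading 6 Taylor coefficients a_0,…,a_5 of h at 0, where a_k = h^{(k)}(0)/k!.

L = 36·Dx + (4 + 24·x + 48·x^2 + 32·x^3)·Dx^2 + (1 + 8·x + 24·x^2 + 32·x^3 + 16·x^4)·Dx^3  (order 3).
h: a_k = 0, -3, 0, 18, -54, 486/5, …
ICs: h(0) = 0, h′(0) = -3, h′′(0) = 0.

f: a_k = -3, 0, 27/2, 0, -81/8, 0, …
h₀=f(r): pull back L_f along r ⇒ L₀.
h=∫₀ˣh₀: take L = L₀·Dx.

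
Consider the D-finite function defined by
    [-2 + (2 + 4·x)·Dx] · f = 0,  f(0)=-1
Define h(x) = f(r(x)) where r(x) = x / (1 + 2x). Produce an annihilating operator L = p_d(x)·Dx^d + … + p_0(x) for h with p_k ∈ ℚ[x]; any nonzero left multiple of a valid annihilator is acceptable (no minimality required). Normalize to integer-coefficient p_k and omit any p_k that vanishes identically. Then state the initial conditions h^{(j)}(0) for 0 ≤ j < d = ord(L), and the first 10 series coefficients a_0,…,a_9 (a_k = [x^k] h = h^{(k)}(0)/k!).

f: a_k = -1, -1, 1/2, -1/2, 5/8, -7/8, 21/16, -33/16, 429/128, -715/128, …
L₀ from L_f via x↦r, Dx↦r'^{-1}Dx.
L = -1 + (1 + 6·x + 8·x^2)·Dx  (order 1).
h: a_k = -1, -1, 5/2, -13/2, 141/8, -399/8, 2353/16, -7205/16, 182461/128, -594203/128, …
ICs: h(0) = -1.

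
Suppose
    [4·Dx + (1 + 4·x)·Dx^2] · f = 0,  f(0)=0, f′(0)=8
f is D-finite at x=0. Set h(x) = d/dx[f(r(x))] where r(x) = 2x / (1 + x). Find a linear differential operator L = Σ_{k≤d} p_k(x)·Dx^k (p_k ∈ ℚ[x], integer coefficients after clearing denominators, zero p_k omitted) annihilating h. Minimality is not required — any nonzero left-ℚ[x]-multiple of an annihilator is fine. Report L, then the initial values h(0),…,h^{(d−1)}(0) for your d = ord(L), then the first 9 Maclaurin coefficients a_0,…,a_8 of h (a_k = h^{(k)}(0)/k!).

f: a_k = 0, 8, -16, 128/3, -128, 2048/5, -4096/3, 32768/7, -16384, …
h₀=f(r): pull back L_f along r ⇒ L₀.
Differentiate: ansatz ord ≤ ord L₀ ⇒ L.
L = (10 + 18·x) + (1 + 10·x + 9·x^2)·Dx  (order 1).
h: a_k = 16, -160, 1456, -13120, 118096, -1062880, 9565936, -86093440, 774840976, …
ICs: h(0) = 16.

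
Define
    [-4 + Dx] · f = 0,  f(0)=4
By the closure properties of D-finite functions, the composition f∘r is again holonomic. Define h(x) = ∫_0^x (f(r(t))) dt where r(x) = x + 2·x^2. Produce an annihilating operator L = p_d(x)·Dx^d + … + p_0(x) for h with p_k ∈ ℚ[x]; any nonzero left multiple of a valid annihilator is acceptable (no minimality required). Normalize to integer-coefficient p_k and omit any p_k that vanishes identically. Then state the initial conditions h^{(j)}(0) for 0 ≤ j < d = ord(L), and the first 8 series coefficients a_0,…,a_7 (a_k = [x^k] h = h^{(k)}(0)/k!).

f: a_k = 4, 16, 32, 128/3, 128/3, 512/15, 1024/45, 4096/315, …
L₀ from L_f via x↦r, Dx↦r'^{-1}Dx.
Integrate: L := L₀·Dx.
L = (-4 - 16·x)·Dx + Dx^2  (order 2).
h: a_k = 0, 4, 8, 64/3, 128/3, 256/3, 6656/45, 77824/315, …
ICs: h(0) = 0, h′(0) = 4.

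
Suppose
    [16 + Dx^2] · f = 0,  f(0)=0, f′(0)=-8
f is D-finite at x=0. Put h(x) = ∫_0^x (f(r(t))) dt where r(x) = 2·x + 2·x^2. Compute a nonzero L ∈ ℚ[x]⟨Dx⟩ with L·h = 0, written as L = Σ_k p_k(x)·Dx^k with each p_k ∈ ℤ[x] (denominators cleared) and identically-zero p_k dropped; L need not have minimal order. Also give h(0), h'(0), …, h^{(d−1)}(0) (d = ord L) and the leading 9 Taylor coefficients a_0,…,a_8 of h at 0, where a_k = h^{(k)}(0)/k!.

f: a_k = 0, -8, 0, 64/3, 0, -256/15, 0, 2048/315, 0, …
Change of var in L_f (x↦r) gives L₀.
∫: right-multiply L₀ by Dx.
L = (64 + 384·x + 768·x^2 + 512·x^3)·Dx - 2·Dx^2 + (1 + 2·x)·Dx^3  (order 3).
h: a_k = 0, 0, -8, -16/3, 128/3, 512/5, -256/45, -2560/7, -182272/315, …
ICs: h(0) = 0, h′(0) = 0, h′′(0) = -16.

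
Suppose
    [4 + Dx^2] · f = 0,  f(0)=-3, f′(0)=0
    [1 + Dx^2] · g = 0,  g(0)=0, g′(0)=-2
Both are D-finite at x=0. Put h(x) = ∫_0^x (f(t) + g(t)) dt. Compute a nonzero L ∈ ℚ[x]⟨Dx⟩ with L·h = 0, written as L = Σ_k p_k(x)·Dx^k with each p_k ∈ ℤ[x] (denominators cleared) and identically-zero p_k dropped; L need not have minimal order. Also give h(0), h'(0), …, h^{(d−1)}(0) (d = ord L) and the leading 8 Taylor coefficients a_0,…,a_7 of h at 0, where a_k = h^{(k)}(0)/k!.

L = 4·Dx + 5·Dx^3 + Dx^5  (order 5).
h: a_k = 0, -3, -1, 2, 1/12, -2/5, -1/360, 4/105, …
ICs: h(0) = 0, h′(0) = -3, h′′(0) = -2, h′′′(0) = 12, h′′′′(0) = 2.

f: a_k = -3, 0, 6, 0, -2, 0, 4/15, 0, …
g: a_k = 0, -2, 0, 1/3, 0, -1/60, 0, 1/2520, …
Sum ⇒ L₀ = lclm(L_f,L_g) in ℚ(x)⟨Dx⟩.
h=∫₀ˣh₀: take L = L₀·Dx.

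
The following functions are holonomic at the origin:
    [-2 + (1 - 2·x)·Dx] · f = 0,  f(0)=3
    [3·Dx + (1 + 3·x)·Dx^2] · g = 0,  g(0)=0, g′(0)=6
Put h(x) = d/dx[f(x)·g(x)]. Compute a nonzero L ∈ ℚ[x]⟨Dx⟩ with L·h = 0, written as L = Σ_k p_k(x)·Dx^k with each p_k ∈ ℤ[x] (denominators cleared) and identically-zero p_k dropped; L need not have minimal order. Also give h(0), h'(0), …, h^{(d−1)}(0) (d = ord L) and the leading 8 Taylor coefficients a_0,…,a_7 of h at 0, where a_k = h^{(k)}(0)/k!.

L = 24 + 30·x·Dx + (-1 - x + 6·x^2)·Dx^2  (order 2).
h: a_k = 18, 18, 216, 90, 1683, -1674/5, 61704/5, -390546/35, …
ICs: h(0) = 18, h′(0) = 18.

f: a_k = 3, 6, 12, 24, 48, 96, 192, 384, …
g: a_k = 0, 6, -9, 18, -81/2, 486/5, -243, 4374/7, …
Product ⇒ symmetric product L₀, ord ≤ 2.
Differentiate: ansatz ord ≤ ord L₀ ⇒ L.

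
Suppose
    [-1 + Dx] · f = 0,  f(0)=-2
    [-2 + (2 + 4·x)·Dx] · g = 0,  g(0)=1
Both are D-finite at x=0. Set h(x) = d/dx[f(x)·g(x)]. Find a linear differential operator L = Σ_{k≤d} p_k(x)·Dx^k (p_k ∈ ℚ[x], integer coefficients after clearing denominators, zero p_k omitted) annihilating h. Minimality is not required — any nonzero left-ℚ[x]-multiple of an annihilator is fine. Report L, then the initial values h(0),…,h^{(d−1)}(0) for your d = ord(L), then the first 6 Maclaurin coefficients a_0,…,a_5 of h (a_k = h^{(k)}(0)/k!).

L = (1 + 4·x + 2·x^2) + (-1 - 3·x - 2·x^2)·Dx  (order 1).
h: a_k = -4, -4, -4, 4/3, -14/3, 122/15, …
ICs: h(0) = -4.

f: a_k = -2, -2, -1, -1/3, -1/12, -1/60, …
g: a_k = 1, 1, -1/2, 1/2, -5/8, 7/8, …
Sym-product of L_f,L_g gives L₀ (≤ ord 1).
Differentiate: ansatz ord ≤ ord L₀ ⇒ L.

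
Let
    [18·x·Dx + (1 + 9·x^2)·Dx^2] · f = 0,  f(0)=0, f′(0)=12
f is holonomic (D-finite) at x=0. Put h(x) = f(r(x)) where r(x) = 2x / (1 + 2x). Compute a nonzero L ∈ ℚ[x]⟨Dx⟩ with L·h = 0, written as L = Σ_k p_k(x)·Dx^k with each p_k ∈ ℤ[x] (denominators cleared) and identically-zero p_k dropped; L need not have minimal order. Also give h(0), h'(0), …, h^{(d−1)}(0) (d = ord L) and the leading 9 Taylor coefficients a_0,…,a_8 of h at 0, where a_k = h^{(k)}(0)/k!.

f: a_k = 0, 12, 0, -36, 0, 972/5, 0, -8748/7, 0, …
Change of var in L_f (x↦r) gives L₀.
L = (4 + 80·x)·Dx + (1 + 4·x + 40·x^2)·Dx^2  (order 2).
h: a_k = 0, 24, -48, -192, 1536, -1536/5, -39936, 1019904/7, 688128, …
ICs: h(0) = 0, h′(0) = 24.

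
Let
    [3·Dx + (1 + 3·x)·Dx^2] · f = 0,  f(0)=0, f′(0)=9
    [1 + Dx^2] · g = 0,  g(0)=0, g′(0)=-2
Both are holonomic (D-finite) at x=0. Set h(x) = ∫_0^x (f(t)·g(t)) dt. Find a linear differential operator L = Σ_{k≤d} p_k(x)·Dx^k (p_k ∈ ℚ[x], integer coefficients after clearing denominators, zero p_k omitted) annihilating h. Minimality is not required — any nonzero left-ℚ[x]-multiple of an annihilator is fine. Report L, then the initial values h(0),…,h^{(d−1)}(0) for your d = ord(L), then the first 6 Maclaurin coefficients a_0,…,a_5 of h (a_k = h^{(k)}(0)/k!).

f: a_k = 0, 9, -27/2, 27, -243/4, 729/5, …
g: a_k = 0, -2, 0, 1/3, 0, -1/60, …
h₀=f·g: eliminate ⇒ L₀, order ≤ 2·2.
Integrate: L := L₀·Dx.
L = (-203 - 222·x - 189·x^2 + 432·x^3 + 324·x^4)·Dx + (-84 - 108·x + 648·x^2 + 648·x^3)·Dx^2 + (-208 - 228·x - 54·x^2 + 864·x^3 + 648·x^4)·Dx^3 + (-84 - 108·x + 648·x^2 + 648·x^3)·Dx^4 + (-5 - 6·x + 135·x^2 + 432·x^3 + 324·x^4)·Dx^5  (order 5).
h: a_k = 0, 0, 0, -6, 27/4, -51/5, …
ICs: h(0) = 0, h′(0) = 0, h′′(0) = 0, h′′′(0) = -36, h′′′′(0) = 162.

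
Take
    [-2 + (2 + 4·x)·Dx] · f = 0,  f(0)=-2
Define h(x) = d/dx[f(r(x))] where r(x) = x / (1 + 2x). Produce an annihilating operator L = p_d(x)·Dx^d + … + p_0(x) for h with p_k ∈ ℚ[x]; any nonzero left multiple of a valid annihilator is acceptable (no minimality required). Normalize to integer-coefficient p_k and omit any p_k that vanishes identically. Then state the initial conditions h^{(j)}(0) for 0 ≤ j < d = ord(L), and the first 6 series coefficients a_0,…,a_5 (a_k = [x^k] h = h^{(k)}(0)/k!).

f: a_k = -2, -2, 1, -1, 5/4, -7/4, …
f∘r: x↦r, Dx↦Dx/r' in L_f ⇒ L₀.
Differentiate: ansatz ord ≤ ord L₀ ⇒ L.
L = (-5 - 16·x) + (-1 - 6·x - 8·x^2)·Dx  (order 1).
h: a_k = -2, 10, -39, 141, -1995/4, 7059/4, …
ICs: h(0) = -2.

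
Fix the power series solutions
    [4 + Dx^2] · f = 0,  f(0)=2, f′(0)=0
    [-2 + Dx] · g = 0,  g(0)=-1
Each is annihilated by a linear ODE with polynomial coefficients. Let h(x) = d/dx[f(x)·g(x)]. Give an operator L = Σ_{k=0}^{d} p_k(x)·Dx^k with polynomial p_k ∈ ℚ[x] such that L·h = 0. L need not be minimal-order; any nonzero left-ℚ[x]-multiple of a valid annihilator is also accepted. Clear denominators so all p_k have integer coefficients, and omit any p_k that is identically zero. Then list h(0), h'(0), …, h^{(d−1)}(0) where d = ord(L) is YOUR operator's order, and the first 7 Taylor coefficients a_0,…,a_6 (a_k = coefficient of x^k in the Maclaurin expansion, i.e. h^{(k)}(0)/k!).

L = 8 - 4·Dx + Dx^2  (order 2).
h: a_k = -4, 0, 16, 64/3, 32/3, 0, -128/45, …
ICs: h(0) = -4, h′(0) = 0.

f: a_k = 2, 0, -4, 0, 4/3, 0, -8/45, …
g: a_k = -1, -2, -2, -4/3, -2/3, -4/15, -4/45, …
Product ⇒ symmetric product L₀, ord ≤ 2.
Derive L from L₀ (diff closure).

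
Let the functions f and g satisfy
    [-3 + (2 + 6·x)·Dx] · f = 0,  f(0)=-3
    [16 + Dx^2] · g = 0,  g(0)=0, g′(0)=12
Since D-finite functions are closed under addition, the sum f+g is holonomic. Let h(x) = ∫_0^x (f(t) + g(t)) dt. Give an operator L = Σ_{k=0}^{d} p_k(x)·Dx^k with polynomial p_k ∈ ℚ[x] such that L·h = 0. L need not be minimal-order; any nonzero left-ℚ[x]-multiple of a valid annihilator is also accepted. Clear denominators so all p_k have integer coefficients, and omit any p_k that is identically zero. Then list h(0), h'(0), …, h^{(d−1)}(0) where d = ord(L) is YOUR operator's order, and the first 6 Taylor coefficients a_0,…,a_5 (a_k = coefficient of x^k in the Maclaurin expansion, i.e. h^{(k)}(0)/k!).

f: a_k = -3, -9/2, 27/8, -81/16, 1215/128, -5103/256, …
g: a_k = 0, 12, 0, -32, 0, 128/5, …
Sum ⇒ L₀ = lclm(L_f,L_g) in ℚ(x)⟨Dx⟩.
h=∫₀ˣh₀: take L = L₀·Dx.
L = (-4368 - 18432·x - 27648·x^2)·Dx + (1760 + 17568·x + 55296·x^2 + 55296·x^3)·Dx^2 + (-273 - 1152·x - 1728·x^2)·Dx^3 + (110 + 1098·x + 3456·x^2 + 3456·x^3)·Dx^4  (order 4).
h: a_k = 0, -3, 15/4, 9/8, -593/64, 243/128, …
ICs: h(0) = 0, h′(0) = -3, h′′(0) = 15/2, h′′′(0) = 27/4.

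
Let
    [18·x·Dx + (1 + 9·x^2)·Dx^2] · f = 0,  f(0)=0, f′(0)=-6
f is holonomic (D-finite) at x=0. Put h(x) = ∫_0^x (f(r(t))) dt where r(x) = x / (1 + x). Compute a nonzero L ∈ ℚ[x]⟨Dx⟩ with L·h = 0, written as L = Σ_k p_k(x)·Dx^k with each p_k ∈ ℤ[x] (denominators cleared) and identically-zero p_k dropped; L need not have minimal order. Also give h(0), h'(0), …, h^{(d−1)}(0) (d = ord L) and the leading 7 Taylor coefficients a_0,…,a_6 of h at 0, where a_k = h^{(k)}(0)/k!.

f: a_k = 0, -6, 0, 18, 0, -486/5, 0, …
L₀ from L_f via x↦r, Dx↦r'^{-1}Dx.
Integrate: L := L₀·Dx.
L = (2 + 20·x)·Dx^2 + (1 + 2·x + 10·x^2)·Dx^3  (order 3).
h: a_k = 0, 0, -3, 2, 3, -48/5, 4/5, …
ICs: h(0) = 0, h′(0) = 0, h′′(0) = -6.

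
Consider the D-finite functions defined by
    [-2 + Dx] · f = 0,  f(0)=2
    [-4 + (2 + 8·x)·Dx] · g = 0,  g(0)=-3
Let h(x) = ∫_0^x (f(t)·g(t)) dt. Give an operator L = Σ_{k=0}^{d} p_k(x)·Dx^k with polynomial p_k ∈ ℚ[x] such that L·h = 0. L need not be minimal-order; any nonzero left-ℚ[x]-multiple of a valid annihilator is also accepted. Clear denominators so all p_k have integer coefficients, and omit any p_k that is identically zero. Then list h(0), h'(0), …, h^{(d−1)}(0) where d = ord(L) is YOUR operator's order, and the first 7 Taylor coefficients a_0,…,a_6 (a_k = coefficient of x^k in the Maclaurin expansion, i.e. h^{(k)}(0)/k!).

L = (-4 - 8·x)·Dx + (1 + 4·x)·Dx^2  (order 2).
h: a_k = 0, -6, -12, -8, -8, 16/5, -224/15, …
ICs: h(0) = 0, h′(0) = -6.

f: a_k = 2, 4, 4, 8/3, 4/3, 8/15, 8/45, …
g: a_k = -3, -6, 6, -12, 30, -84, 252, …
L₀ := L_f ⊗_s L_g (sym. prod.), ord ≤ 1.
h=∫₀ˣh₀: take L = L₀·Dx.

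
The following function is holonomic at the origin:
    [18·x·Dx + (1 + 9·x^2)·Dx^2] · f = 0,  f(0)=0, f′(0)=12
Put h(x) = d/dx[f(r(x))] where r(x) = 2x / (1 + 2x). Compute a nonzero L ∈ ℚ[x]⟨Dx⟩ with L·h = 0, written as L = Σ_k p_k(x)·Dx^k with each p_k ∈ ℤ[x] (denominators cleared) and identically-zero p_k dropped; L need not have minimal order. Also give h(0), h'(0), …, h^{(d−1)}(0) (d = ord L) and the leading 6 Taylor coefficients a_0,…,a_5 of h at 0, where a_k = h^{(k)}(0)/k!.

f: a_k = 0, 12, 0, -36, 0, 972/5, …
h₀=f(r): pull back L_f along r ⇒ L₀.
h=h₀': d/dx-closure on L₀ ⇒ L.
L = (4 + 80·x) + (1 + 4·x + 40·x^2)·Dx  (order 1).
h: a_k = 24, -96, -576, 6144, -1536, -239616, …
ICs: h(0) = 24.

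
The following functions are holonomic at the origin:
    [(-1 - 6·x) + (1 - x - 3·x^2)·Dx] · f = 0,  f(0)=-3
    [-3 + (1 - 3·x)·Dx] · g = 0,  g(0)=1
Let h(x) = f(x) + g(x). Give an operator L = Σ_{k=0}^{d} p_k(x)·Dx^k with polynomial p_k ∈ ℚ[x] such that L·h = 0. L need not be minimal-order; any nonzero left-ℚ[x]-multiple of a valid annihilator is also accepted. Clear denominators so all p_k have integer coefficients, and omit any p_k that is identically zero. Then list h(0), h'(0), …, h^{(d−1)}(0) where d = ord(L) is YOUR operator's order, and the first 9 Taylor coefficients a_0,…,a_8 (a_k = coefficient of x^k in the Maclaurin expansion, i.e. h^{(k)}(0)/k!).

L = (6 - 108·x + 162·x^2 - 162·x^3) + (10 - 6·x - 108·x^2 + 270·x^3 - 324·x^4)·Dx + (-2 + 14·x - 33·x^2 + 18·x^3 + 54·x^4 - 81·x^5)·Dx^2  (order 2).
h: a_k = -2, 0, -3, 6, 24, 123, 438, 1536, 5037, …
ICs: h(0) = -2, h′(0) = 0.

f: a_k = -3, -3, -12, -21, -57, -120, -291, -651, -1524, …
g: a_k = 1, 3, 9, 27, 81, 243, 729, 2187, 6561, …
Sum ⇒ L₀ = lclm(L_f,L_g) in ℚ(x)⟨Dx⟩.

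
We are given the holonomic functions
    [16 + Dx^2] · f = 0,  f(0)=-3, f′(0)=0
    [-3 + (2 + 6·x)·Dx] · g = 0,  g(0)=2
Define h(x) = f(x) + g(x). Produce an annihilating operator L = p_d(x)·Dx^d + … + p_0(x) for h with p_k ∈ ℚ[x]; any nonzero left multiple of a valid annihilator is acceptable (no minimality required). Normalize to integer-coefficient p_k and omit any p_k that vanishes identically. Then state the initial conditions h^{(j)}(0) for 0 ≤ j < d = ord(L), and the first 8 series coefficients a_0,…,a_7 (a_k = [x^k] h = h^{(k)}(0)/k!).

L = (-4368 - 18432·x - 27648·x^2) + (1760 + 17568·x + 55296·x^2 + 55296·x^3)·Dx + (-273 - 1152·x - 1728·x^2)·Dx^2 + (110 + 1098·x + 3456·x^2 + 3456·x^3)·Dx^3  (order 3).
h: a_k = -1, 3, 87/4, 27/8, -2453/64, 1701/128, -98563/7680, 72171/1024, …
ICs: h(0) = -1, h′(0) = 3, h′′(0) = 87/2.

f: a_k = -3, 0, 24, 0, -32, 0, 256/15, 0, …
g: a_k = 2, 3, -9/4, 27/8, -405/64, 1701/128, -15309/512, 72171/1024, …
L₀ := lclm(L_f,L_g); ord L₀ ≤ 2+1.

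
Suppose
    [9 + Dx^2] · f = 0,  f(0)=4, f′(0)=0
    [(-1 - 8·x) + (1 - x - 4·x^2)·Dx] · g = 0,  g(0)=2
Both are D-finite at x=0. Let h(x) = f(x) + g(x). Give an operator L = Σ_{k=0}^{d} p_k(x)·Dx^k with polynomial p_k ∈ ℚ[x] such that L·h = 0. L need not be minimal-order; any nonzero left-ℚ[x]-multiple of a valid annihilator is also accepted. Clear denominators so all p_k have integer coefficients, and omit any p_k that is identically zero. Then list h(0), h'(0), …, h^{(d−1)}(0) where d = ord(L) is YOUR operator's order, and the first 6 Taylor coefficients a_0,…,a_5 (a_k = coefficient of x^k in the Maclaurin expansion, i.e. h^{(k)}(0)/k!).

L = (-567 - 4806·x - 3321·x^2 - 9936·x^3 - 6480·x^4 - 10368·x^5) + (171 - 117·x - 441·x^2 + 135·x^3 - 540·x^4 - 3888·x^5 - 5184·x^6)·Dx + (-63 - 534·x - 369·x^2 - 1104·x^3 - 720·x^4 - 1152·x^5)·Dx^2 + (19 - 13·x - 49·x^2 + 15·x^3 - 60·x^4 - 432·x^5 - 576·x^6)·Dx^3  (order 3).
h: a_k = 6, 2, -8, 18, 143/2, 130, …
ICs: h(0) = 6, h′(0) = 2, h′′(0) = -16.

f: a_k = 4, 0, -18, 0, 27/2, 0, …
g: a_k = 2, 2, 10, 18, 58, 130, …
Sum ⇒ L₀ = lclm(L_f,L_g) in ℚ(x)⟨Dx⟩.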